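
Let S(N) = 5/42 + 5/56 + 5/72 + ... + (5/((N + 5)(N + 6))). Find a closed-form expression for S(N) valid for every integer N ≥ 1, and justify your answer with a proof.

S(N) = 5N/(6(N + 6))

We claim S(N) = 5N/(6(N + 6)) for all N ≥ 1.
Base case (N = 1): S(1) = 5/42, and the closed form gives 5/42. They agree.
For the inductive step, assume it holds for an arbitrary r ≥ 1, so S(r) = 5r/(6(r + 6)).
Then S(r+1) = S(r) + (5/((r + 6)(r + 7))) = (5r/(6(r + 6))) + (5/((r + 6)(r + 7))).
Simplifying, S(r+1) = 5(r + 1)/(6(r + 7)) = 5(r+1)/(6((r+1) + 6)),
which is the closed form with N = r+1.
This completes the induction.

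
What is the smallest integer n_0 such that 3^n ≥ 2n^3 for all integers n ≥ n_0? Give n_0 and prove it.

n_0 = 6

At n = 5: 243 < 250, so the inequality fails and n_0 ≥ 6. We prove 3^n ≥ 2n^3 for all n ≥ 6.
Base step (n = 6): 3^n = 729 and 2n^3 = 432, so 729 ≥ 432.
Suppose the result is true for n = j, so 3^j ≥ 2j^3.
Then 3^(j + 1) = 3·(3^j) ≥ 3·(2j^3).
Also, for j ≥ 6 we have 3·(2j^3) ≥ 2(j+1)^3, since 3 ≥ (1 + 1/j)^3 for all j ≥ 6.
Combining, 3^(j + 1) ≥ 2(j+1)^3.
Hence, by induction on n, the claim holds for every n ≥ 6.
Hence the smallest such n_0 is 6.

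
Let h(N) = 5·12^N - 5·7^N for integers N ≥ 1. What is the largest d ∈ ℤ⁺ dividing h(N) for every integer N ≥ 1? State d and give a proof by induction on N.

d = 25

Computing the first values: h(1) = 25 and h(2) = 475; gcd(25, 475) = 25, so d ≤ 25.
We prove 25 | 5·12^N - 5·7^N for all N ≥ 1 by induction on N.
Base case (N = 1): h(1) = 25 = 25·(1), so 25 | h(1).
Inductive step: suppose the statement holds for some k ≥ 1, i.e. 25 | h(k). Then
h(k+1) − 12·h(k) = (5·12^(k+1) - 5·7^(k+1)) − 12·(5·12^k - 5·7^k) = (-5)·7^k·(7 − 12) = (25)·7^k. Since 25 | h(k) by the inductive hypothesis, 25 | 12·h(k); and 25 | 25 since 25 = 25·1. Therefore 25 | h(k+1).
Hence, by induction on N, the claim holds for every N ≥ 1.
Therefore the largest such d is 25.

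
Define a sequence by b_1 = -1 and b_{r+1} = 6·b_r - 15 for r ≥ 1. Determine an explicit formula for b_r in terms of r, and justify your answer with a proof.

b_r = -4·6^(r - 1) + 3

Computing the first terms: b_1 = -1, b_2 = -21, b_3 = -141. This suggests b_r = -4·6^(r - 1) + 3.
For the base case r = 1: the formula gives -1 = -1 = b_1.
For the inductive step, assume it holds for an arbitrary i ≥ 1, so b_i = -4·6^(i - 1) + 3.
Then b_{i+1} = 6·b_i - 15 = 6·(-4·6^(i - 1) + 3) - 15 = -4·6^i + 3 = -4·6^((i+1) - 1) + 3,
which is the claimed formula at r = i+1.
By induction, the statement is established for all r ≥ 1.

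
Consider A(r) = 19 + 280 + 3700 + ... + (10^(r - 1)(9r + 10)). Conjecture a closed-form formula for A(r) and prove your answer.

A(r) = 10^r(r + 1) - 1

We claim A(r) = 10^r(r + 1) - 1 for all r ≥ 1.
For the base case r = 1: A(1) = 19, and the closed form gives 19. They agree.
Inductive step: suppose the statement holds for some j ≥ 1, so A(j) = 10^j(j + 1) - 1.
Then A(j+1) = A(j) + (10^j(9j + 19)) = (10^j(j + 1) - 1) + (10^j(9j + 19)).
Simplifying, A(j+1) = 10·10^j·j + 20·10^j - 1 = 10^(j+1)((j+1) + 1) - 1,
which is the closed form with r = j+1.
By induction, the statement is established for all r ≥ 1.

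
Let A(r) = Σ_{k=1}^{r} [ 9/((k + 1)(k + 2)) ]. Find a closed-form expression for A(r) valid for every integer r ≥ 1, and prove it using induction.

We claim A(r) = 9r/(2(r + 2)) for all r ≥ 1.
For the base case r = 1: A(1) = 3/2, and the closed form gives 3/2. They agree.
For the inductive step, assume it holds for an arbitrary k ≥ 1, so A(k) = 9k/(2(k + 2)).
Then A(k+1) = A(k) + (9/((k + 2)(k + 3))) = (9k/(2(k + 2))) + (9/((k + 2)(k + 3))).
Simplifying, A(k+1) = 9(k + 1)/(2(k + 3)) = 9(k+1)/(2((k+1) + 2)),
which is the closed form with r = k+1.
By induction, the statement is established for all r ≥ 1.

A(r) = 9r/(2(r + 2))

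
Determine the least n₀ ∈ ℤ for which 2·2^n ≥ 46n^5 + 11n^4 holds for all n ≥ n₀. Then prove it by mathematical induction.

At n = 28: 536870912 < 798438144, so the inequality fails and n₀ ≥ 29. We prove 2·2^n ≥ 46n^5 + 11n^4 for all n ≥ 29.
When n = 29: 2·2^n = 1073741824 and 46n^5 + 11n^4 = 951292945, so 1073741824 ≥ 951292945.
Suppose the result is true for n = m, so 2·2^m ≥ 46m^5 + 11m^4.
Then 2·2^(m + 1) = 2·(2·2^m) ≥ 2·(46m^5 + 11m^4).
Also, for m ≥ 29 we have 2·(46m^5 + 11m^4) ≥ 46(m+1)^5 + 11(m+1)^4, since 2·(46m^5 + 11m^4) − (46(m+1)^5 + 11(m+1)^4) = 46m^5 - 219m^4 - 504m^3 - 526m^2 - 274m - 57, which is nonnegative for all m ≥ 29.
Combining, 2·2^(m + 1) ≥ 46(m+1)^5 + 11(m+1)^4.
This completes the induction.
Hence the smallest such n₀ is 29.

n₀ = 29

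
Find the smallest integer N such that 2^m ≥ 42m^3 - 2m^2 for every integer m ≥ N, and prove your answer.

N = 18

At m = 17: 131072 < 205768, so the inequality fails and N ≥ 18. We prove 2^m ≥ 42m^3 - 2m^2 for all m ≥ 18.
For the base case m = 18: 2^m = 262144 and 42m^3 - 2m^2 = 244296, so 262144 ≥ 244296.
For the inductive step, assume it holds for an arbitrary p ≥ 18, so 2^p ≥ 42p^3 - 2p^2.
Then 2^(p + 1) = 2·(2^p) ≥ 2·(42p^3 - 2p^2).
Also, for p ≥ 18 we have 2·(42p^3 - 2p^2) ≥ 42(p+1)^3 - 2(p+1)^2, since 2·(42p^3 - 2p^2) − (42(p+1)^3 - 2(p+1)^2) = 42p^3 - 128p^2 - 122p - 40, which is nonnegative for all p ≥ 18.
Combining, 2^(p + 1) ≥ 42(p+1)^3 - 2(p+1)^2.
Hence, by induction on m, the claim holds for every m ≥ 18.
Hence the smallest such N is 18.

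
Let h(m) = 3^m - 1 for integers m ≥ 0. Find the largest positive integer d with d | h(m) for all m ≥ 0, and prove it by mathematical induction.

d = 2

Computing the first values: h(0) = 0 and h(1) = 2; gcd(0, 2) = 2, so d ≤ 2.
We prove 2 | 3^m - 1 for all m ≥ 0 by induction on m.
Base step (m = 0): h(0) = 0 = 2·(0), so 2 | h(0).
Inductive step: assume the claim holds for m = k, i.e. 2 | h(k). Then
h(k+1) = 3^(k+1) - 1 = 3·(3^k - 1) + 2 = 3·h(k) + 2. The first term is divisible by 2 by the inductive hypothesis, and 2 is divisible by 2. Hence 2 | h(k+1).
Hence, by induction on m, the claim holds for every m ≥ 0.
Therefore the largest such d is 2.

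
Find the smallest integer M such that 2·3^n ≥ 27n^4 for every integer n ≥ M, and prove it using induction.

At n = 11: 354294 < 395307, so the inequality fails and M ≥ 12. We prove 2·3^n ≥ 27n^4 for all n ≥ 12.
Base case (n = 12): 2·3^n = 1062882 and 27n^4 = 559872, so 1062882 ≥ 559872.
Inductive step: suppose the statement holds for some r ≥ 12, so 2·3^r ≥ 27r^4.
Then 2·3^(r + 1) = 3·(2·3^r) ≥ 3·(27r^4).
Also, for r ≥ 12 we have 3·(27r^4) ≥ 27(r+1)^4, since 3 ≥ (1 + 1/r)^4 for all r ≥ 12.
Combining, 2·3^(r + 1) ≥ 27(r+1)^4.
By induction, the statement is established for all n ≥ 12.
Hence the smallest such M is 12.

M = 12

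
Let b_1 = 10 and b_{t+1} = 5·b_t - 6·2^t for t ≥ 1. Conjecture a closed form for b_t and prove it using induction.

Computing the first terms: b_1 = 10, b_2 = 38, b_3 = 166. This suggests b_t = 2^(t + 1) + 6·5^(t - 1).
When t = 1: the formula gives 10 = 10 = b_1.
For the inductive step, assume it holds for an arbitrary i ≥ 1, so b_i = 2^(i + 1) + 6·5^(i - 1).
Then b_{i+1} = 5·b_i - 6·2^i = 5·(2^(i + 1) + 6·5^(i - 1)) - 6·2^i = 2^(i + 2) + 6·5^i = 2^((i+1) + 1) + 6·5^((i+1) - 1),
which is the claimed formula at t = i+1.
This completes the induction.

b_t = 2^(t + 1) + 6·5^(t - 1)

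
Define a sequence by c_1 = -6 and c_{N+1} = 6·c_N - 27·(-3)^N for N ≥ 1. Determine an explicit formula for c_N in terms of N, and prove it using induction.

Computing the first terms: c_1 = -6, c_2 = 45, c_3 = 27. This suggests c_N = -(-3)^(N + 1) + 3·6^(N - 1).
When N = 1: the formula gives -6 = -6 = c_1.
Suppose the result is true for N = r, so c_r = -(-3)^(r + 1) + 3·6^(r - 1).
Then c_{r+1} = 6·c_r - 27·(-3)^r = 6·(-(-3)^(r + 1) + 3·6^(r - 1)) - 27·(-3)^r = -(-3)^(r + 2) + 3·6^r = -(-3)^((r+1) + 1) + 3·6^((r+1) - 1),
which is the claimed formula at N = r+1.
Hence, by induction on N, the claim holds for every N ≥ 1.

c_N = -(-3)^(N + 1) + 3·6^(N - 1)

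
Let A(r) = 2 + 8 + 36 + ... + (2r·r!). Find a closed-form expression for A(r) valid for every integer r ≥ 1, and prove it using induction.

We claim A(r) = 2(r + 1)! - 2 for all r ≥ 1.
When r = 1: A(1) = 2, and the closed form gives 2. They agree.
Suppose the result is true for r = i, so A(i) = 2(i + 1)! - 2.
Then A(i+1) = A(i) + (2(i + 1)(i + 1)!) = (2(i + 1)! - 2) + (2(i + 1)(i + 1)!).
Simplifying, A(i+1) = 2((i+1) + 1)! - 2,
which is the closed form with r = i+1.
By induction, the statement is established for all r ≥ 1.

A(r) = 2(r + 1)! - 2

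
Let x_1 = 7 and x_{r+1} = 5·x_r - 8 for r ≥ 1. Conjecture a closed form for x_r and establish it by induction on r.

Computing the first terms: x_1 = 7, x_2 = 27, x_3 = 127. This suggests x_r = 5^r + 2.
Base step (r = 1): the formula gives 7 = 7 = x_1.
Inductive step: suppose the statement holds for some k ≥ 1, so x_k = 5^k + 2.
Then x_{k+1} = 5·x_k - 8 = 5·(5^k + 2) - 8 = 5^(k + 1) + 2,
which is the claimed formula at r = k+1.
By induction, the statement is established for all r ≥ 1.

x_r = 5^r + 2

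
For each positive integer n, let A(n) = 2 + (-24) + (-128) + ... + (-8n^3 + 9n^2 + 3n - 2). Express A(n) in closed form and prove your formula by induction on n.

A(n) = -n(2n^3 + n^2 - 4n - 1)

We claim A(n) = -n(2n^3 + n^2 - 4n - 1) for all n ≥ 1.
Base step (n = 1): A(1) = 2, and the closed form gives 2. They agree.
Inductive step: suppose the statement holds for some k ≥ 1, so A(k) = k(-2k^3 - k^2 + 4k + 1).
Then A(k+1) = A(k) + (-8k^3 - 15k^2 - 3k + 2) = (k(-2k^3 - k^2 + 4k + 1)) + (-8k^3 - 15k^2 - 3k + 2).
Simplifying, A(k+1) = -(k + 1)(2k^3 + 7k^2 + 4k - 2) = -(k+1)(2(k+1)^3 + (k+1)^2 - 4(k+1) - 1),
which is the closed form with n = k+1.
By the principle of mathematical induction, the result holds for all n ≥ 1.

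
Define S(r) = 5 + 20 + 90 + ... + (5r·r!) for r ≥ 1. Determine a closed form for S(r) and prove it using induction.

S(r) = 5(r + 1)! - 5

We claim S(r) = 5(r + 1)! - 5 for all r ≥ 1.
Base case (r = 1): S(1) = 5, and the closed form gives 5. They agree.
For the inductive step, assume it holds for an arbitrary m ≥ 1, so S(m) = 5(m + 1)! - 5.
Then S(m+1) = S(m) + (5(m + 1)(m + 1)!) = (5(m + 1)! - 5) + (5(m + 1)(m + 1)!).
Simplifying, S(m+1) = 5((m+1) + 1)! - 5,
which is the closed form with r = m+1.
This completes the induction.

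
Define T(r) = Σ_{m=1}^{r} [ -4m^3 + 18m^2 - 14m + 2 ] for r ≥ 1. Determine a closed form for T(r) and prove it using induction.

We claim T(r) = -r(r^3 - 4r^2 - r + 2) for all r ≥ 1.
Base step (r = 1): T(1) = 2, and the closed form gives 2. They agree.
Inductive step: assume the claim holds for r = m, so T(m) = m(-m^3 + 4m^2 + m - 2).
Then T(m+1) = T(m) + (-4m^3 + 6m^2 + 10m + 2) = (m(-m^3 + 4m^2 + m - 2)) + (-4m^3 + 6m^2 + 10m + 2).
Simplifying, T(m+1) = -(m + 1)(m^3 - m^2 - 6m - 2) = -(m+1)((m+1)^3 - 4(m+1)^2 - (m+1) + 2),
which is the closed form with r = m+1.
Hence, by induction on r, the claim holds for every r ≥ 1.

T(r) = -r(r^3 - 4r^2 - r + 2)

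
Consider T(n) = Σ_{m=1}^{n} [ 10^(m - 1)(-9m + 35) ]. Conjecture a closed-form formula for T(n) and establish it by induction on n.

We claim T(n) = 10^n(-n + 4) - 4 for all n ≥ 1.
Base case (n = 1): T(1) = 26, and the closed form gives 26. They agree.
Suppose the result is true for n = m, so T(m) = 10^m(-m + 4) - 4.
Then T(m+1) = T(m) + (10^m(-9m + 26)) = (10^m(-m + 4) - 4) + (10^m(-9m + 26)).
Simplifying, T(m+1) = -10·10^m·m + 30·10^m - 4 = 10^(m+1)(-(m+1) + 4) - 4,
which is the closed form with n = m+1.
Hence, by induction on n, the claim holds for every n ≥ 1.

T(n) = 10^n(-n + 4) - 4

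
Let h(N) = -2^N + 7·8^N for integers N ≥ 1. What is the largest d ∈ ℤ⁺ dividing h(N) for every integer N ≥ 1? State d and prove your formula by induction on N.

Computing the first values: h(1) = 54 and h(2) = 444; gcd(54, 444) = 6, so d ≤ 6.
We prove 6 | -2^N + 7·8^N for all N ≥ 1 by induction on N.
When N = 1: h(1) = 54 = 6·(9), so 6 | h(1).
Suppose the result is true for N = j, i.e. 6 | h(j). Then
h(j+1) − 8·h(j) = (-2^(j+1) + 7·8^(j+1)) − 8·(-2^j + 7·8^j) = (-1)·2^j·(2 − 8) = (6)·2^j. Since 6 | h(j) by the inductive hypothesis, 6 | 8·h(j); and 6 | 6 since 6 = 6·1. Therefore 6 | h(j+1).
This completes the induction.
Therefore the largest such d is 6.

d = 6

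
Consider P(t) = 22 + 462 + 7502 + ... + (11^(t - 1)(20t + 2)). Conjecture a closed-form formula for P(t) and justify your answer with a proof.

P(t) = 2·11^t·t

We claim P(t) = 2·11^t·t for all t ≥ 1.
Base case (t = 1): P(1) = 22, and the closed form gives 22. They agree.
For the inductive step, assume it holds for an arbitrary m ≥ 1, so P(m) = 2·11^m·m.
Then P(m+1) = P(m) + (11^m(20m + 22)) = (2·11^m·m) + (11^m(20m + 22)).
Simplifying, P(m+1) = 22·11^m(m + 1) = 2·11^(m+1)·(m+1),
which is the closed form with t = m+1.
By the principle of mathematical induction, the result holds for all t ≥ 1.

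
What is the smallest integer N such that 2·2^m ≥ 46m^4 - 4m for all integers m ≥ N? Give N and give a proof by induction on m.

At m = 22: 8388608 < 10775688, so the inequality fails and N ≥ 23. We prove 2·2^m ≥ 46m^4 - 4m for all m ≥ 23.
Base step (m = 23): 2·2^m = 16777216 and 46m^4 - 4m = 12872594, so 16777216 ≥ 12872594.
Suppose the result is true for m = k, so 2·2^k ≥ 46k^4 - 4k.
Then 2·2^(k + 1) = 2·(2·2^k) ≥ 2·(46k^4 - 4k).
Also, for k ≥ 23 we have 2·(46k^4 - 4k) ≥ 46(k+1)^4 - 4(k+1), since 2·(46k^4 - 4k) − (46(k+1)^4 - 4(k+1)) = 46k^4 - 184k^3 - 276k^2 - 188k - 42, which is nonnegative for all k ≥ 23.
Combining, 2·2^(k + 1) ≥ 46(k+1)^4 - 4(k+1).
By the principle of mathematical induction, the result holds for all m ≥ 23.
Hence the smallest such N is 23.

N = 23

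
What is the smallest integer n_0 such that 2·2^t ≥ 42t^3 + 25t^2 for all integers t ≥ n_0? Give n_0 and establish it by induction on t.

At t = 16: 131072 < 178432, so the inequality fails and n_0 ≥ 17. We prove 2·2^t ≥ 42t^3 + 25t^2 for all t ≥ 17.
When t = 17: 2·2^t = 262144 and 42t^3 + 25t^2 = 213571, so 262144 ≥ 213571.
For the inductive step, assume it holds for an arbitrary j ≥ 17, so 2·2^j ≥ 42j^3 + 25j^2.
Then 2·2^(j + 1) = 2·(2·2^j) ≥ 2·(42j^3 + 25j^2).
Also, for j ≥ 17 we have 2·(42j^3 + 25j^2) ≥ 42(j+1)^3 + 25(j+1)^2, since 2·(42j^3 + 25j^2) − (42(j+1)^3 + 25(j+1)^2) = 42j^3 - 101j^2 - 176j - 67, which is nonnegative for all j ≥ 17.
Combining, 2·2^(j + 1) ≥ 42(j+1)^3 + 25(j+1)^2.
By the principle of mathematical induction, the result holds for all t ≥ 17.
Hence the smallest such n_0 is 17.

n_0 = 17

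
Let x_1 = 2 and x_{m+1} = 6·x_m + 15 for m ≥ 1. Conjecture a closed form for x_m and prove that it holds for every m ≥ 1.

Computing the first terms: x_1 = 2, x_2 = 27, x_3 = 177. This suggests x_m = 5·6^(m - 1) - 3.
Base step (m = 1): the formula gives 2 = 2 = x_1.
Inductive step: suppose the statement holds for some r ≥ 1, so x_r = 5·6^(r - 1) - 3.
Then x_{r+1} = 6·x_r + 15 = 6·(5·6^(r - 1) - 3) + 15 = 5·6^r - 3 = 5·6^((r+1) - 1) - 3,
which is the claimed formula at m = r+1.
By the principle of mathematical induction, the result holds for all m ≥ 1.

x_m = 5·6^(m - 1) - 3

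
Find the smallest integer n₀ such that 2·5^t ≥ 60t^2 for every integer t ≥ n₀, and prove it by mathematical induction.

n₀ = 4

At t = 3: 250 < 540, so the inequality fails and n₀ ≥ 4. We prove 2·5^t ≥ 60t^2 for all t ≥ 4.
Base step (t = 4): 2·5^t = 1250 and 60t^2 = 960, so 1250 ≥ 960.
Inductive step: assume the claim holds for t = p, so 2·5^p ≥ 60p^2.
Then 2·5^(p + 1) = 5·(2·5^p) ≥ 5·(60p^2).
Also, for p ≥ 4 we have 5·(60p^2) ≥ 60(p+1)^2, since 5 ≥ (1 + 1/p)^2 for all p ≥ 4.
Combining, 2·5^(p + 1) ≥ 60(p+1)^2.
This completes the induction.
Hence the smallest such n₀ is 4.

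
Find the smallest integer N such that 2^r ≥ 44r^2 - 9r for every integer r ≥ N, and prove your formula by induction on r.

N = 13

At r = 12: 4096 < 6228, so the inequality fails and N ≥ 13. We prove 2^r ≥ 44r^2 - 9r for all r ≥ 13.
When r = 13: 2^r = 8192 and 44r^2 - 9r = 7319, so 8192 ≥ 7319.
Suppose the result is true for r = j, so 2^j ≥ 44j^2 - 9j.
Then 2^(j + 1) = 2·(2^j) ≥ 2·(44j^2 - 9j).
Also, for j ≥ 13 we have 2·(44j^2 - 9j) ≥ 44(j+1)^2 - 9(j+1), since 2·(44j^2 - 9j) − (44(j+1)^2 - 9(j+1)) = 44j^2 - 97j - 35, which is nonnegative for all j ≥ 13.
Combining, 2^(j + 1) ≥ 44(j+1)^2 - 9(j+1).
This completes the induction.
Hence the smallest such N is 13.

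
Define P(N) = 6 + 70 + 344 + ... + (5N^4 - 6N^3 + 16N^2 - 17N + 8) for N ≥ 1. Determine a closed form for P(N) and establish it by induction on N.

P(N) = N(N^4 + N^3 + 4N^2 - 2N + 2)

We claim P(N) = N(N^4 + N^3 + 4N^2 - 2N + 2) for all N ≥ 1.
Base step (N = 1): P(1) = 6, and the closed form gives 6. They agree.
Inductive step: assume the claim holds for N = k, so P(k) = k(k^4 + k^3 + 4k^2 - 2k + 2).
Then P(k+1) = P(k) + (5k^4 + 14k^3 + 28k^2 + 17k + 6) = (k(k^4 + k^3 + 4k^2 - 2k + 2)) + (5k^4 + 14k^3 + 28k^2 + 17k + 6).
Simplifying, P(k+1) = (k + 1)(k^4 + 5k^3 + 13k^2 + 13k + 6) = (k+1)((k+1)^4 + (k+1)^3 + 4(k+1)^2 - 2(k+1) + 2),
which is the closed form with N = k+1.
By induction, the statement is established for all N ≥ 1.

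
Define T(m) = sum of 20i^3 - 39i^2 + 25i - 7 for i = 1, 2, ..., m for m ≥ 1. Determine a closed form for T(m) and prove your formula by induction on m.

We claim T(m) = m(5m^3 - 3m^2 - 2m - 1) for all m ≥ 1.
For the base case m = 1: T(1) = -1, and the closed form gives -1. They agree.
For the inductive step, assume it holds for an arbitrary i ≥ 1, so T(i) = i(5i^3 - 3i^2 - 2i - 1).
Then T(i+1) = T(i) + (20i^3 + 21i^2 + 7i - 1) = (i(5i^3 - 3i^2 - 2i - 1)) + (20i^3 + 21i^2 + 7i - 1).
Simplifying, T(i+1) = (i + 1)(5i^3 + 12i^2 + 7i - 1) = (i+1)(5(i+1)^3 - 3(i+1)^2 - 2(i+1) - 1),
which is the closed form with m = i+1.
This completes the induction.

T(m) = m(5m^3 - 3m^2 - 2m - 1)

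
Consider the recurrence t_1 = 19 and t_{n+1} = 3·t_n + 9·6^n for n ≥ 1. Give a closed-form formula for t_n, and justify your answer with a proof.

Computing the first terms: t_1 = 19, t_2 = 111, t_3 = 657. This suggests t_n = 3^(n - 1) + 3·6^n.
Base case (n = 1): the formula gives 19 = 19 = t_1.
Suppose the result is true for n = r, so t_r = 3^(r - 1) + 3·6^r.
Then t_{r+1} = 3·t_r + 9·6^r = 3·(3^(r - 1) + 3·6^r) + 9·6^r = 3^r + 3·6^(r + 1) = 3^((r+1) - 1) + 3·6^(r+1),
which is the claimed formula at n = r+1.
By induction, the statement is established for all n ≥ 1.

t_n = 3^(n - 1) + 3·6^n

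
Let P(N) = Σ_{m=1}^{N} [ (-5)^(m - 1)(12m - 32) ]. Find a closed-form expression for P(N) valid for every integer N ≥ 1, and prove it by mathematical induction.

P(N) = (-5)^N(-2N + 5) - 5

We claim P(N) = (-5)^N(-2N + 5) - 5 for all N ≥ 1.
When N = 1: P(1) = -20, and the closed form gives -20. They agree.
Suppose the result is true for N = m, so P(m) = (-5)^m(-2m + 5) - 5.
Then P(m+1) = P(m) + ((-5)^m(12m - 20)) = ((-5)^m(-2m + 5) - 5) + ((-5)^m(12m - 20)).
Simplifying, P(m+1) = 10(-5)^m·m - 15(-5)^m - 5 = (-5)^(m+1)(-2(m+1) + 5) - 5,
which is the closed form with N = m+1.
By the principle of mathematical induction, the result holds for all N ≥ 1.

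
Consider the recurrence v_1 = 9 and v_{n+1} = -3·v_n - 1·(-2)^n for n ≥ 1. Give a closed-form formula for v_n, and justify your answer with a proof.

v_n = -(-2)^n + 7(-3)^(n - 1)

Computing the first terms: v_1 = 9, v_2 = -25, v_3 = 71. This suggests v_n = -(-2)^n + 7(-3)^(n - 1).
Base case (n = 1): the formula gives 9 = 9 = v_1.
Suppose the result is true for n = k, so v_k = -(-2)^k + 7(-3)^(k - 1).
Then v_{k+1} = -3·v_k - 1·(-2)^k = -3·(-(-2)^k + 7(-3)^(k - 1)) - 1·(-2)^k = -(-2)^(k + 1) + 7(-3)^k = -(-2)^(k+1) + 7(-3)^((k+1) - 1),
which is the claimed formula at n = k+1.
By induction, the statement is established for all n ≥ 1.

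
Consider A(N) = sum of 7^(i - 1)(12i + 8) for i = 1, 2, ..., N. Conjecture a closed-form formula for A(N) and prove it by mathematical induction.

A(N) = 7^N(2N + 1) - 1

We claim A(N) = 7^N(2N + 1) - 1 for all N ≥ 1.
Base case (N = 1): A(1) = 20, and the closed form gives 20. They agree.
Inductive step: suppose the statement holds for some i ≥ 1, so A(i) = 7^i(2i + 1) - 1.
Then A(i+1) = A(i) + (7^i(12i + 20)) = (7^i(2i + 1) - 1) + (7^i(12i + 20)).
Simplifying, A(i+1) = 14·7^i·i + 21·7^i - 1 = 7^(i+1)(2(i+1) + 1) - 1,
which is the closed form with N = i+1.
By the principle of mathematical induction, the result holds for all N ≥ 1.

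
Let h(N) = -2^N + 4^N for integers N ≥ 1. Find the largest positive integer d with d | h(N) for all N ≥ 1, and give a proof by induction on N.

Computing the first values: h(1) = 2 and h(2) = 12; gcd(2, 12) = 2, so d ≤ 2.
We prove 2 | -2^N + 4^N for all N ≥ 1 by induction on N.
Base step (N = 1): h(1) = 2 = 2·(1), so 2 | h(1).
Inductive step: assume the claim holds for N = p, i.e. 2 | h(p). Then
4^{p+1} − 2^{p+1} = 4·4^p − 2·2^p = 4·(4^p − 2^p) + (2)·2^p. The first term is divisible by 2 by the inductive hypothesis, and the second term (2)·2^p is divisible by 2 since 2 | 2. Hence 2 | h(p+1).
By the principle of mathematical induction, the result holds for all N ≥ 1.
Therefore the largest such d is 2.

d = 2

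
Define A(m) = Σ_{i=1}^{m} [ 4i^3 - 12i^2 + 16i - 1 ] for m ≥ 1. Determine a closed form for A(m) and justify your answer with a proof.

We claim A(m) = m(m^3 - 2m^2 + 3m + 5) for all m ≥ 1.
Base step (m = 1): A(1) = 7, and the closed form gives 7. They agree.
Inductive step: assume the claim holds for m = i, so A(i) = i(i^3 - 2i^2 + 3i + 5).
Then A(i+1) = A(i) + (4i^3 + 4i + 7) = (i(i^3 - 2i^2 + 3i + 5)) + (4i^3 + 4i + 7).
Simplifying, A(i+1) = (i + 1)(i^3 + i^2 + 2i + 7) = (i+1)((i+1)^3 - 2(i+1)^2 + 3(i+1) + 5),
which is the closed form with m = i+1.
By the principle of mathematical induction, the result holds for all m ≥ 1.

A(m) = m(m^3 - 2m^2 + 3m + 5)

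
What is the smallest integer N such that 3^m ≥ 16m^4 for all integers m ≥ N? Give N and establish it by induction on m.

At m = 11: 177147 < 234256, so the inequality fails and N ≥ 12. We prove 3^m ≥ 16m^4 for all m ≥ 12.
Base case (m = 12): 3^m = 531441 and 16m^4 = 331776, so 531441 ≥ 331776.
Inductive step: suppose the statement holds for some r ≥ 12, so 3^r ≥ 16r^4.
Then 3^(r + 1) = 3·(3^r) ≥ 3·(16r^4).
Also, for r ≥ 12 we have 3·(16r^4) ≥ 16(r+1)^4, since 3 ≥ (1 + 1/r)^4 for all r ≥ 12.
Combining, 3^(r + 1) ≥ 16(r+1)^4.
By induction, the statement is established for all m ≥ 12.
Hence the smallest such N is 12.

N = 12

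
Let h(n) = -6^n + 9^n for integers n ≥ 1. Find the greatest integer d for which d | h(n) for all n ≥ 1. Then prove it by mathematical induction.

Computing the first values: h(1) = 3 and h(2) = 45; gcd(3, 45) = 3, so d ≤ 3.
We prove 3 | -6^n + 9^n for all n ≥ 1 by induction on n.
For the base case n = 1: h(1) = 3 = 3·(1), so 3 | h(1).
Inductive step: suppose the statement holds for some j ≥ 1, i.e. 3 | h(j). Then
9^{j+1} − 6^{j+1} = 9·9^j − 6·6^j = 9·(9^j − 6^j) + (3)·6^j. The first term is divisible by 3 by the inductive hypothesis, and the second term (3)·6^j is divisible by 3 since 3 | 3. Hence 3 | h(j+1).
By the principle of mathematical induction, the result holds for all n ≥ 1.
Therefore the largest such d is 3.

d = 3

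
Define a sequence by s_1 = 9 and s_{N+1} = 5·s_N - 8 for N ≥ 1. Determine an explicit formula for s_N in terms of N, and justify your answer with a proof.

Computing the first terms: s_1 = 9, s_2 = 37, s_3 = 177. This suggests s_N = 7·5^(N - 1) + 2.
When N = 1: the formula gives 9 = 9 = s_1.
Suppose the result is true for N = r, so s_r = 7·5^(r - 1) + 2.
Then s_{r+1} = 5·s_r - 8 = 5·(7·5^(r - 1) + 2) - 8 = 7·5^r + 2 = 7·5^((r+1) - 1) + 2,
which is the claimed formula at N = r+1.
By induction, the statement is established for all N ≥ 1.

s_N = 7·5^(N - 1) + 2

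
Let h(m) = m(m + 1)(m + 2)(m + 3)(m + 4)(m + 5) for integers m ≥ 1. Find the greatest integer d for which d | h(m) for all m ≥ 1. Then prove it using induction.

d = 720

Computing the first values: h(1) = 720 and h(2) = 5040; gcd(720, 5040) = 720, so d ≤ 720.
We prove 720 | m(m + 1)(m + 2)(m + 3)(m + 4)(m + 5) for all m ≥ 1 by induction on m.
Base case (m = 1): h(1) = 720 = 720·(1), so 720 | h(1).
Suppose the result is true for m = r, i.e. 720 | h(r). Then
h(r+1) − h(r) = (r+1)·(r+2)·(r+3)·(r+4)·(r+5)·(r+6) − r·(r+1)·(r+2)·(r+3)·(r+4)·(r+5) = (r+1)·(r+2)·(r+3)·(r+4)·(r+5)·[(r+6) − r] = 6·(r+1)·(r+2)·(r+3)·(r+4)·(r+5). The product of 5 consecutive integers is divisible by (5)! = 120, so h(r+1) − h(r) is divisible by 6·120 = 720. By the inductive hypothesis 720 | h(r), hence 720 | h(r+1).
This completes the induction.
Therefore the largest such d is 720.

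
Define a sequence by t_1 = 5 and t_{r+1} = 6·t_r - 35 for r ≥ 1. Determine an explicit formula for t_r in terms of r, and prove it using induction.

t_r = -2·6^(r - 1) + 7

Computing the first terms: t_1 = 5, t_2 = -5, t_3 = -65. This suggests t_r = -2·6^(r - 1) + 7.
For the base case r = 1: the formula gives 5 = 5 = t_1.
Suppose the result is true for r = k, so t_k = -2·6^(k - 1) + 7.
Then t_{k+1} = 6·t_k - 35 = 6·(-2·6^(k - 1) + 7) - 35 = -2·6^k + 7 = -2·6^((k+1) - 1) + 7,
which is the claimed formula at r = k+1.
This completes the induction.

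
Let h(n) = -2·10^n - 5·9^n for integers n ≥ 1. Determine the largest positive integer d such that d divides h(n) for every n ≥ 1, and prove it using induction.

d = 5

Computing the first values: h(1) = -65 and h(2) = -605; gcd(-65, -605) = 5, so d ≤ 5.
We prove 5 | -2·10^n - 5·9^n for all n ≥ 1 by induction on n.
Base step (n = 1): h(1) = -65 = 5·(-13), so 5 | h(1).
Suppose the result is true for n = m, i.e. 5 | h(m). Then
h(m+1) − 10·h(m) = (-2·10^(m+1) - 5·9^(m+1)) − 10·(-2·10^m - 5·9^m) = (-5)·9^m·(9 − 10) = (5)·9^m. Since 5 | h(m) by the inductive hypothesis, 5 | 10·h(m); and 5 | 5 since 5 = 5·1. Therefore 5 | h(m+1).
This completes the induction.
Therefore the largest such d is 5.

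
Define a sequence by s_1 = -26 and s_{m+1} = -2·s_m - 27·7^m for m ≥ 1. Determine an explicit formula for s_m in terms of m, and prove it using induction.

Computing the first terms: s_1 = -26, s_2 = -137, s_3 = -1049. This suggests s_m = -5(-2)^(m - 1) - 3·7^m.
When m = 1: the formula gives -26 = -26 = s_1.
For the inductive step, assume it holds for an arbitrary p ≥ 1, so s_p = -5(-2)^(p - 1) - 3·7^p.
Then s_{p+1} = -2·s_p - 27·7^p = -2·(-5(-2)^(p - 1) - 3·7^p) - 27·7^p = -5(-2)^p - 3·7^(p + 1) = -5(-2)^((p+1) - 1) - 3·7^(p+1),
which is the claimed formula at m = p+1.
This completes the induction.

s_m = -5(-2)^(m - 1) - 3·7^m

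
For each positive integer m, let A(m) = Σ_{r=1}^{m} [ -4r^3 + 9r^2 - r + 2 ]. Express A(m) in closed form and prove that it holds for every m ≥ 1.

We claim A(m) = -m(m^3 - m^2 - 3m - 3) for all m ≥ 1.
Base case (m = 1): A(1) = 6, and the closed form gives 6. They agree.
Inductive step: assume the claim holds for m = r, so A(r) = r(-r^3 + r^2 + 3r + 3).
Then A(r+1) = A(r) + (-4r^3 - 3r^2 + 5r + 6) = (r(-r^3 + r^2 + 3r + 3)) + (-4r^3 - 3r^2 + 5r + 6).
Simplifying, A(r+1) = -(r + 1)(r^3 + 2r^2 - 2r - 6) = -(r+1)((r+1)^3 - (r+1)^2 - 3(r+1) - 3),
which is the closed form with m = r+1.
This completes the induction.

A(m) = -m(m^3 - m^2 - 3m - 3)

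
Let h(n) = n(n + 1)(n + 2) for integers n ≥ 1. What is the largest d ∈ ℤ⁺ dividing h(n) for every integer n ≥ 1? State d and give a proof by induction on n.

d = 6

Computing the first values: h(1) = 6 and h(2) = 24; gcd(6, 24) = 6, so d ≤ 6.
We prove 6 | n(n + 1)(n + 2) for all n ≥ 1 by induction on n.
Base step (n = 1): h(1) = 6 = 6·(1), so 6 | h(1).
Suppose the result is true for n = p, i.e. 6 | h(p). Then
h(p+1) − h(p) = (p+1)·(p+2)·(p+3) − p·(p+1)·(p+2) = (p+1)·(p+2)·[(p+3) − p] = 3·(p+1)·(p+2). The product of 2 consecutive integers is divisible by (2)! = 2, so h(p+1) − h(p) is divisible by 3·2 = 6. By the inductive hypothesis 6 | h(p), hence 6 | h(p+1).
This completes the induction.
Therefore the largest such d is 6.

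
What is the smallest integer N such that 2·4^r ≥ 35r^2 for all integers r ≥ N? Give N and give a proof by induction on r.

At r = 4: 512 < 560, so the inequality fails and N ≥ 5. We prove 2·4^r ≥ 35r^2 for all r ≥ 5.
For the base case r = 5: 2·4^r = 2048 and 35r^2 = 875, so 2048 ≥ 875.
Suppose the result is true for r = k, so 2·4^k ≥ 35k^2.
Then 2·4^(k + 1) = 4·(2·4^k) ≥ 4·(35k^2).
Also, for k ≥ 5 we have 4·(35k^2) ≥ 35(k+1)^2, since 4 ≥ (1 + 1/k)^2 for all k ≥ 5.
Combining, 2·4^(k + 1) ≥ 35(k+1)^2.
By the principle of mathematical induction, the result holds for all r ≥ 5.
Hence the smallest such N is 5.

N = 5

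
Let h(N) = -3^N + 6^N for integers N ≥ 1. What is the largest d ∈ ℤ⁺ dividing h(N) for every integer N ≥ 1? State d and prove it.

Computing the first values: h(1) = 3 and h(2) = 27; gcd(3, 27) = 3, so d ≤ 3.
We prove 3 | -3^N + 6^N for all N ≥ 1 by induction on N.
Base case (N = 1): h(1) = 3 = 3·(1), so 3 | h(1).
Suppose the result is true for N = m, i.e. 3 | h(m). Then
6^{m+1} − 3^{m+1} = 6·6^m − 3·3^m = 6·(6^m − 3^m) + (3)·3^m. The first term is divisible by 3 by the inductive hypothesis, and the second term (3)·3^m is divisible by 3 since 3 | 3. Hence 3 | h(m+1).
This completes the induction.
Therefore the largest such d is 3.

d = 3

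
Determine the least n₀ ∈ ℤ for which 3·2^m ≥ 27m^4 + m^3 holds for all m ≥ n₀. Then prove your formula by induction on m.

At m = 20: 3145728 < 4328000, so the inequality fails and n₀ ≥ 21. We prove 3·2^m ≥ 27m^4 + m^3 for all m ≥ 21.
Base case (m = 21): 3·2^m = 6291456 and 27m^4 + m^3 = 5260248, so 6291456 ≥ 5260248.
Inductive step: suppose the statement holds for some r ≥ 21, so 3·2^r ≥ 27r^4 + r^3.
Then 3·2^(r + 1) = 2·(3·2^r) ≥ 2·(27r^4 + r^3).
Also, for r ≥ 21 we have 2·(27r^4 + r^3) ≥ 27(r+1)^4 + (r+1)^3, since 2·(27r^4 + r^3) − (27(r+1)^4 + (r+1)^3) = 27r^4 - 107r^3 - 165r^2 - 111r - 28, which is nonnegative for all r ≥ 21.
Combining, 3·2^(r + 1) ≥ 27(r+1)^4 + (r+1)^3.
This completes the induction.
Hence the smallest such n₀ is 21.

n₀ = 21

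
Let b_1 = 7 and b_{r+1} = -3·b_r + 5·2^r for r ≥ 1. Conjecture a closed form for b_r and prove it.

b_r = 5(-3)^(r - 1) + 2^r

Computing the first terms: b_1 = 7, b_2 = -11, b_3 = 53. This suggests b_r = 5(-3)^(r - 1) + 2^r.
For the base case r = 1: the formula gives 7 = 7 = b_1.
Inductive step: suppose the statement holds for some j ≥ 1, so b_j = 5(-3)^(j - 1) + 2^j.
Then b_{j+1} = -3·b_j + 5·2^j = -3·(5(-3)^(j - 1) + 2^j) + 5·2^j = 5(-3)^j + 2^(j + 1) = 5(-3)^((j+1) - 1) + 2^(j+1),
which is the claimed formula at r = j+1.
Hence, by induction on r, the claim holds for every r ≥ 1.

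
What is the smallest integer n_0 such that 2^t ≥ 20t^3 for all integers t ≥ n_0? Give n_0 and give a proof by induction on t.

At t = 16: 65536 < 81920, so the inequality fails and n_0 ≥ 17. We prove 2^t ≥ 20t^3 for all t ≥ 17.
For the base case t = 17: 2^t = 131072 and 20t^3 = 98260, so 131072 ≥ 98260.
For the inductive step, assume it holds for an arbitrary j ≥ 17, so 2^j ≥ 20j^3.
Then 2^(j + 1) = 2·(2^j) ≥ 2·(20j^3).
Also, for j ≥ 17 we have 2·(20j^3) ≥ 20(j+1)^3, since 2 ≥ (1 + 1/j)^3 for all j ≥ 17.
Combining, 2^(j + 1) ≥ 20(j+1)^3.
By the principle of mathematical induction, the result holds for all t ≥ 17.
Hence the smallest such n_0 is 17.

n_0 = 17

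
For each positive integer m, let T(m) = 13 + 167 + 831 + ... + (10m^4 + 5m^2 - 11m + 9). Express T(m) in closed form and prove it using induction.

We claim T(m) = m(2m^4 + 5m^3 + 5m^2 - 3m + 4) for all m ≥ 1.
Base case (m = 1): T(1) = 13, and the closed form gives 13. They agree.
Suppose the result is true for m = i, so T(i) = i(2i^4 + 5i^3 + 5i^2 - 3i + 4).
Then T(i+1) = T(i) + (-11i + 10(i + 1)^4 + 5(i + 1)^2 - 2) = (i(2i^4 + 5i^3 + 5i^2 - 3i + 4)) + (-11i + 10(i + 1)^4 + 5(i + 1)^2 - 2).
Simplifying, T(i+1) = (i + 1)(2i^4 + 13i^3 + 32i^2 + 30i + 13) = (i+1)(2(i+1)^4 + 5(i+1)^3 + 5(i+1)^2 - 3(i+1) + 4),
which is the closed form with m = i+1.
This completes the induction.

T(m) = m(2m^4 + 5m^3 + 5m^2 - 3m + 4)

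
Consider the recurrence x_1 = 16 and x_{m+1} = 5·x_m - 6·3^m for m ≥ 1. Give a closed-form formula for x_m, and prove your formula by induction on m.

Computing the first terms: x_1 = 16, x_2 = 62, x_3 = 256. This suggests x_m = 3^(m + 1) + 7·5^(m - 1).
Base case (m = 1): the formula gives 16 = 16 = x_1.
Inductive step: assume the claim holds for m = k, so x_k = 3^(k + 1) + 7·5^(k - 1).
Then x_{k+1} = 5·x_k - 6·3^k = 5·(3^(k + 1) + 7·5^(k - 1)) - 6·3^k = 3^(k + 2) + 7·5^k = 3^((k+1) + 1) + 7·5^((k+1) - 1),
which is the claimed formula at m = k+1.
Hence, by induction on m, the claim holds for every m ≥ 1.

x_m = 3^(m + 1) + 7·5^(m - 1)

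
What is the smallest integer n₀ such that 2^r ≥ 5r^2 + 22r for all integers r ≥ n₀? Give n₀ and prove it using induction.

n₀ = 10

At r = 9: 512 < 603, so the inequality fails and n₀ ≥ 10. We prove 2^r ≥ 5r^2 + 22r for all r ≥ 10.
When r = 10: 2^r = 1024 and 5r^2 + 22r = 720, so 1024 ≥ 720.
Inductive step: suppose the statement holds for some k ≥ 10, so 2^k ≥ 5k^2 + 22k.
Then 2^(k + 1) = 2·(2^k) ≥ 2·(5k^2 + 22k).
Also, for k ≥ 10 we have 2·(5k^2 + 22k) ≥ 5(k+1)^2 + 22(k+1), since 2·(5k^2 + 22k) − (5(k+1)^2 + 22(k+1)) = 5k^2 + 12k - 27, which is nonnegative for all k ≥ 10.
Combining, 2^(k + 1) ≥ 5(k+1)^2 + 22(k+1).
By induction, the statement is established for all r ≥ 10.
Hence the smallest such n₀ is 10.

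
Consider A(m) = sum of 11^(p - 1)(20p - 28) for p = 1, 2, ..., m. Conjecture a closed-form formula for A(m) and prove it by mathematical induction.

We claim A(m) = 11^m(2m - 3) + 3 for all m ≥ 1.
For the base case m = 1: A(1) = -8, and the closed form gives -8. They agree.
Inductive step: assume the claim holds for m = p, so A(p) = 11^p(2p - 3) + 3.
Then A(p+1) = A(p) + (11^p(20p - 8)) = (11^p(2p - 3) + 3) + (11^p(20p - 8)).
Simplifying, A(p+1) = 22·11^p·p - 11·11^p + 3 = 11^(p+1)(2(p+1) - 3) + 3,
which is the closed form with m = p+1.
By the principle of mathematical induction, the result holds for all m ≥ 1.

A(m) = 11^m(2m - 3) + 3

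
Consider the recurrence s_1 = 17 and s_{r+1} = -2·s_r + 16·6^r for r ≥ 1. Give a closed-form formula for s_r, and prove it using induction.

Computing the first terms: s_1 = 17, s_2 = 62, s_3 = 452. This suggests s_r = 5(-2)^(r - 1) + 2·6^r.
When r = 1: the formula gives 17 = 17 = s_1.
Inductive step: suppose the statement holds for some k ≥ 1, so s_k = 5(-2)^(k - 1) + 2·6^k.
Then s_{k+1} = -2·s_k + 16·6^k = -2·(5(-2)^(k - 1) + 2·6^k) + 16·6^k = 5(-2)^k + 2·6^(k + 1) = 5(-2)^((k+1) - 1) + 2·6^(k+1),
which is the claimed formula at r = k+1.
By the principle of mathematical induction, the result holds for all r ≥ 1.

s_r = 5(-2)^(r - 1) + 2·6^r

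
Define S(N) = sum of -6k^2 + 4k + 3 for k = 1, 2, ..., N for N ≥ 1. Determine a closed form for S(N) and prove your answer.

We claim S(N) = -N(2N^2 + N - 4) for all N ≥ 1.
Base case (N = 1): S(1) = 1, and the closed form gives 1. They agree.
Inductive step: assume the claim holds for N = k, so S(k) = k(-2k^2 - k + 4).
Then S(k+1) = S(k) + (-6k^2 - 8k + 1) = (k(-2k^2 - k + 4)) + (-6k^2 - 8k + 1).
Simplifying, S(k+1) = -(k + 1)(2k^2 + 5k - 1) = -(k+1)(2(k+1)^2 + (k+1) - 4),
which is the closed form with N = k+1.
This completes the induction.

S(N) = -N(2N^2 + N - 4)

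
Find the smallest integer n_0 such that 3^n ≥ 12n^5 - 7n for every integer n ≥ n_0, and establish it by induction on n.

At n = 14: 4782969 < 6453790, so the inequality fails and n_0 ≥ 15. We prove 3^n ≥ 12n^5 - 7n for all n ≥ 15.
Base case (n = 15): 3^n = 14348907 and 12n^5 - 7n = 9112395, so 14348907 ≥ 9112395.
Suppose the result is true for n = r, so 3^r ≥ 12r^5 - 7r.
Then 3^(r + 1) = 3·(3^r) ≥ 3·(12r^5 - 7r).
Also, for r ≥ 15 we have 3·(12r^5 - 7r) ≥ 12(r+1)^5 - 7(r+1), since 3·(12r^5 - 7r) − (12(r+1)^5 - 7(r+1)) = 24r^5 - 60r^4 - 120r^3 - 120r^2 - 74r - 5, which is nonnegative for all r ≥ 15.
Combining, 3^(r + 1) ≥ 12(r+1)^5 - 7(r+1).
By the principle of mathematical induction, the result holds for all n ≥ 15.
Hence the smallest such n_0 is 15.

n_0 = 15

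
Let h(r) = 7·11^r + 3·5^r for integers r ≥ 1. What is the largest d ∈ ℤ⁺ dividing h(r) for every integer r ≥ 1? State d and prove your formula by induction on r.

d = 2

Computing the first values: h(1) = 92 and h(2) = 922; gcd(92, 922) = 2, so d ≤ 2.
We prove 2 | 7·11^r + 3·5^r for all r ≥ 1 by induction on r.
When r = 1: h(1) = 92 = 2·(46), so 2 | h(1).
For the inductive step, assume it holds for an arbitrary p ≥ 1, i.e. 2 | h(p). Then
h(p+1) − 11·h(p) = (7·11^(p+1) + 3·5^(p+1)) − 11·(7·11^p + 3·5^p) = (3)·5^p·(5 − 11) = (-18)·5^p. Since 2 | h(p) by the inductive hypothesis, 2 | 11·h(p); and 2 | -18 since -18 = 2·-9. Therefore 2 | h(p+1).
Hence, by induction on r, the claim holds for every r ≥ 1.
Therefore the largest such d is 2.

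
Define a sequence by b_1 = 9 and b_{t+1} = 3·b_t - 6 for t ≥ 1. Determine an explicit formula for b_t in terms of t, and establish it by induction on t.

Computing the first terms: b_1 = 9, b_2 = 21, b_3 = 57. This suggests b_t = 2·3^t + 3.
For the base case t = 1: the formula gives 9 = 9 = b_1.
Inductive step: assume the claim holds for t = r, so b_r = 2·3^r + 3.
Then b_{r+1} = 3·b_r - 6 = 3·(2·3^r + 3) - 6 = 2·3^(r + 1) + 3,
which is the claimed formula at t = r+1.
Hence, by induction on t, the claim holds for every t ≥ 1.

b_t = 2·3^t + 3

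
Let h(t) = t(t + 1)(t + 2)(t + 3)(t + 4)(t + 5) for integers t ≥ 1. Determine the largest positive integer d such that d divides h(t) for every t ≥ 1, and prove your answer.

d = 720

Computing the first values: h(1) = 720 and h(2) = 5040; gcd(720, 5040) = 720, so d ≤ 720.
We prove 720 | t(t + 1)(t + 2)(t + 3)(t + 4)(t + 5) for all t ≥ 1 by induction on t.
For the base case t = 1: h(1) = 720 = 720·(1), so 720 | h(1).
For the inductive step, assume it holds for an arbitrary p ≥ 1, i.e. 720 | h(p). Then
h(p+1) − h(p) = (p+1)·(p+2)·(p+3)·(p+4)·(p+5)·(p+6) − p·(p+1)·(p+2)·(p+3)·(p+4)·(p+5) = (p+1)·(p+2)·(p+3)·(p+4)·(p+5)·[(p+6) − p] = 6·(p+1)·(p+2)·(p+3)·(p+4)·(p+5). The product of 5 consecutive integers is divisible by (5)! = 120, so h(p+1) − h(p) is divisible by 6·120 = 720. By the inductive hypothesis 720 | h(p), hence 720 | h(p+1).
By induction, the statement is established for all t ≥ 1.
Therefore the largest such d is 720.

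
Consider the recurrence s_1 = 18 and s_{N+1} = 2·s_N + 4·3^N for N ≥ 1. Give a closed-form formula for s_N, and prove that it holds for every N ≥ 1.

s_N = 3·2^N + 4·3^N

Computing the first terms: s_1 = 18, s_2 = 48, s_3 = 132. This suggests s_N = 3·2^N + 4·3^N.
When N = 1: the formula gives 18 = 18 = s_1.
For the inductive step, assume it holds for an arbitrary p ≥ 1, so s_p = 3·2^p + 4·3^p.
Then s_{p+1} = 2·s_p + 4·3^p = 2·(3·2^p + 4·3^p) + 4·3^p = 3·2^(p + 1) + 4·3^(p + 1),
which is the claimed formula at N = p+1.
By the principle of mathematical induction, the result holds for all N ≥ 1.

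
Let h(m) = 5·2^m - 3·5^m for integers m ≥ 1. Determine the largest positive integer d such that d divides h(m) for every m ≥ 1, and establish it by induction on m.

Computing the first values: h(1) = -5 and h(2) = -55; gcd(-5, -55) = 5, so d ≤ 5.
We prove 5 | 5·2^m - 3·5^m for all m ≥ 1 by induction on m.
Base case (m = 1): h(1) = -5 = 5·(-1), so 5 | h(1).
Suppose the result is true for m = i, i.e. 5 | h(i). Then
h(i+1) − 5·h(i) = (5·2^(i+1) - 3·5^(i+1)) − 5·(5·2^i - 3·5^i) = (5)·2^i·(2 − 5) = (-15)·2^i. Since 5 | h(i) by the inductive hypothesis, 5 | 5·h(i); and 5 | -15 since -15 = 5·-3. Therefore 5 | h(i+1).
Hence, by induction on m, the claim holds for every m ≥ 1.
Therefore the largest such d is 5.

d = 5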